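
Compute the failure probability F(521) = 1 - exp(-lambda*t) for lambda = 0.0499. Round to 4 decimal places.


lambda = 0.0499, t = 521
lambda * t = 25.9979
exp(-25.9979) = 0.0
F(t) = 1 - 0.0
F(t) = 1.0

1.0


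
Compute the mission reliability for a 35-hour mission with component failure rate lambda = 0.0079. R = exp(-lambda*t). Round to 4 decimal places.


lambda = 0.0079
mission_time = 35
lambda * t = 0.0079 * 35 = 0.2765
R = exp(-0.2765)
R = 0.7584

0.7584


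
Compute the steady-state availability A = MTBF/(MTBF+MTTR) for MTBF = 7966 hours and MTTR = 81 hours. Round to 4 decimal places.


MTBF = 7966
MTTR = 81
MTBF + MTTR = 8047
A = 7966 / 8047
A = 0.9899

0.9899


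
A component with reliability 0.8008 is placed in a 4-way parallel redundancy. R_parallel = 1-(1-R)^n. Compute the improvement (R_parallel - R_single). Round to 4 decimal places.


R_single = 0.8008, n = 4
1 - R_single = 0.1992
(1 - R_single)^n = 0.1992^4 = 0.0016
R_parallel = 1 - 0.0016 = 0.9984
Improvement = 0.9984 - 0.8008
Improvement = 0.1976

0.1976


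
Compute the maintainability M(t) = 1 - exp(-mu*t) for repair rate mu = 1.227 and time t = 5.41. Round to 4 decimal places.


mu = 1.227, t = 5.41
mu * t = 1.227 * 5.41 = 6.6381
exp(-6.6381) = 0.0013
M(t) = 1 - 0.0013
M(t) = 0.9987

0.9987


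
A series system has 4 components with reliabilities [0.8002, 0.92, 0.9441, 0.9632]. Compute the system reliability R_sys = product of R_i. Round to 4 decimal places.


Components: [0.8002, 0.92, 0.9441, 0.9632]
After component 1 (R=0.8002): product = 0.8002
After component 2 (R=0.92): product = 0.7362
After component 3 (R=0.9441): product = 0.695
After component 4 (R=0.9632): product = 0.6695
R_sys = 0.6695

0.6695


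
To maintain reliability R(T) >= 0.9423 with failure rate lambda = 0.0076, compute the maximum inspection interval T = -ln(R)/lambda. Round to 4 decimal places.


R_target = 0.9423
lambda = 0.0076
-ln(0.9423) = 0.0594
T = 0.0594 / 0.0076
T = 7.8199

7.8199


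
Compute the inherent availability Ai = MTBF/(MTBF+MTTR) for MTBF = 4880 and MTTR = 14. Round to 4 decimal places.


MTBF = 4880
MTTR = 14
MTBF + MTTR = 4894
Ai = 4880 / 4894
Ai = 0.9971

0.9971


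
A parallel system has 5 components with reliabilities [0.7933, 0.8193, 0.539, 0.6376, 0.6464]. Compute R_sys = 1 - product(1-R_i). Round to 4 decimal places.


Components: [0.7933, 0.8193, 0.539, 0.6376, 0.6464]
(1 - 0.7933) = 0.2067, running product = 0.2067
(1 - 0.8193) = 0.1807, running product = 0.0374
(1 - 0.539) = 0.461, running product = 0.0172
(1 - 0.6376) = 0.3624, running product = 0.0062
(1 - 0.6464) = 0.3536, running product = 0.0022
Product of (1-R_i) = 0.0022
R_sys = 1 - 0.0022 = 0.9978

0.9978


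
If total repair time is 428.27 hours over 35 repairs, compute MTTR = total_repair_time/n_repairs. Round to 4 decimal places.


total_repair_time = 428.27
n_repairs = 35
MTTR = 428.27 / 35
MTTR = 12.2363

12.2363


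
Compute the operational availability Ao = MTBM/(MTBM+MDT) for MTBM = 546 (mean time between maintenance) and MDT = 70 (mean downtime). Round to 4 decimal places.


MTBM = 546
MDT = 70
MTBM + MDT = 616
Ao = 546 / 616
Ao = 0.8864

0.8864


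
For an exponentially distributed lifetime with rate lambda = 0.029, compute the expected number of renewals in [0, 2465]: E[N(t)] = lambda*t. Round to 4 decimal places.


lambda = 0.029
t = 2465
E[N(t)] = lambda * t
E[N(t)] = 0.029 * 2465
E[N(t)] = 71.485

71.485


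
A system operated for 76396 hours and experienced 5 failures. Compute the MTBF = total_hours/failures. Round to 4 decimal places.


total_hours = 76396
failures = 5
MTBF = 76396 / 5
MTBF = 15279.2

15279.2


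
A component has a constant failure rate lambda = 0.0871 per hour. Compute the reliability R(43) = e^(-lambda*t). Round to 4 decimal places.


lambda = 0.0871
t = 43
lambda * t = 3.7453
R(t) = e^(-3.7453)
R(t) = 0.0236

0.0236


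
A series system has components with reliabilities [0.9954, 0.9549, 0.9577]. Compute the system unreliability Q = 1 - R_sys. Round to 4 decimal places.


Components: [0.9954, 0.9549, 0.9577]
After component 1: product = 0.9954
After component 2: product = 0.9505
After component 3: product = 0.9103
R_sys = 0.9103
Q = 1 - 0.9103 = 0.0897

0.0897


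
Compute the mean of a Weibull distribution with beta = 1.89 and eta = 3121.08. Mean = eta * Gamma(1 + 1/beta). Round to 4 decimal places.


beta = 1.89, eta = 3121.08
1/beta = 0.5291
1 + 1/beta = 1.5291
Gamma(1.5291) = 0.8875
Mean = 3121.08 * 0.8875
Mean = 2770.0107

2770.0107


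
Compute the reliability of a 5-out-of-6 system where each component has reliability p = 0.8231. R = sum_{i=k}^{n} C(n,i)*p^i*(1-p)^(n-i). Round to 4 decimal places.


k = 5, n = 6, p = 0.8231
i=5: C(6,5)=6 * 0.8231^5 * 0.1769^1 = 0.401
i=6: C(6,6)=1 * 0.8231^6 * 0.1769^0 = 0.311
R = sum of terms = 0.712

0.712


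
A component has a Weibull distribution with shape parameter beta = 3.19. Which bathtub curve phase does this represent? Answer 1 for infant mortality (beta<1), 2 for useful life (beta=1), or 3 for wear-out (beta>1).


beta = 3.19
Compare beta to 1:
beta < 1 => infant mortality (phase 1)
beta = 1 => useful life (phase 2)
beta > 1 => wear-out (phase 3)
Since beta = 3.19, this is wear-out (increasing failure rate)
Phase = 3

3


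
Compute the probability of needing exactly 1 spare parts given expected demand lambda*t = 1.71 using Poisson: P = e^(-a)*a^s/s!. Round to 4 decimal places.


a = 1.71, s = 1
e^(-a) = e^(-1.71) = 0.1809
a^s = 1.71^1 = 1.71
s! = 1
P = 0.1809 * 1.71 / 1
P = 0.3093

0.3093


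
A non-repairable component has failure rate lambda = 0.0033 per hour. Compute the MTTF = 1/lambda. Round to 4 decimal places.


lambda = 0.0033
MTTF = 1 / 0.0033
MTTF = 303.0303

303.0303


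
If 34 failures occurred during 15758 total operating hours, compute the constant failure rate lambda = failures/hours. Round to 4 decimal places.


failures = 34
total_hours = 15758
lambda = 34 / 15758
lambda = 0.0022

0.0022


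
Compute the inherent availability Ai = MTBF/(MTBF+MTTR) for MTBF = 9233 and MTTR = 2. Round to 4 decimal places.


MTBF = 9233
MTTR = 2
MTBF + MTTR = 9235
Ai = 9233 / 9235
Ai = 0.9998

0.9998


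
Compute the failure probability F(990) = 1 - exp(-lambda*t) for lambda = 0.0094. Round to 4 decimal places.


lambda = 0.0094, t = 990
lambda * t = 9.306
exp(-9.306) = 0.0001
F(t) = 1 - 0.0001
F(t) = 0.9999

0.9999


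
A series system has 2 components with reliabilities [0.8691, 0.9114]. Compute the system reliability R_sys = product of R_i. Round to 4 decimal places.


Components: [0.8691, 0.9114]
After component 1 (R=0.8691): product = 0.8691
After component 2 (R=0.9114): product = 0.7921
R_sys = 0.7921

0.7921


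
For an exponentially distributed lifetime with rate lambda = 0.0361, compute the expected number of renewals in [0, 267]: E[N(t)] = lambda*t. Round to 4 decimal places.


lambda = 0.0361
t = 267
E[N(t)] = lambda * t
E[N(t)] = 0.0361 * 267
E[N(t)] = 9.6387

9.6387


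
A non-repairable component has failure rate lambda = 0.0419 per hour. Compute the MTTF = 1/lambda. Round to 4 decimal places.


lambda = 0.0419
MTTF = 1 / 0.0419
MTTF = 23.8663

23.8663


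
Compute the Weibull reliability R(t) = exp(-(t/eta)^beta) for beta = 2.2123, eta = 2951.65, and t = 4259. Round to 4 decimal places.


beta = 2.2123, eta = 2951.65, t = 4259
t/eta = 4259 / 2951.65 = 1.4429
(t/eta)^beta = 1.4429^2.2123 = 2.2506
R(t) = exp(-2.2506)
R(t) = 0.1053

0.1053


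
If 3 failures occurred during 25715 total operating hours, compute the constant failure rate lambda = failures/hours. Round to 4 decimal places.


failures = 3
total_hours = 25715
lambda = 3 / 25715
lambda = 0.0001

0.0001


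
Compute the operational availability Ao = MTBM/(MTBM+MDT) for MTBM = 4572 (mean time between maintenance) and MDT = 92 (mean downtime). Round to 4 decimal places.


MTBM = 4572
MDT = 92
MTBM + MDT = 4664
Ao = 4572 / 4664
Ao = 0.9803

0.9803


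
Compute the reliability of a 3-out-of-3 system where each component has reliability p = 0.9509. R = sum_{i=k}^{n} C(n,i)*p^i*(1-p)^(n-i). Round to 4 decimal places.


k = 3, n = 3, p = 0.9509
i=3: C(3,3)=1 * 0.9509^3 * 0.0491^0 = 0.8598
R = sum of terms = 0.8598

0.8598


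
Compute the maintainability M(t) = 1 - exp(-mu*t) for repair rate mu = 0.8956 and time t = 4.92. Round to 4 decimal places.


mu = 0.8956, t = 4.92
mu * t = 0.8956 * 4.92 = 4.4064
exp(-4.4064) = 0.0122
M(t) = 1 - 0.0122
M(t) = 0.9878

0.9878


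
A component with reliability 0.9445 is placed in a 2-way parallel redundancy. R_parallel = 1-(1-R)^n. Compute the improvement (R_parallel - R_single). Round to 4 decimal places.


R_single = 0.9445, n = 2
1 - R_single = 0.0555
(1 - R_single)^n = 0.0555^2 = 0.0031
R_parallel = 1 - 0.0031 = 0.9969
Improvement = 0.9969 - 0.9445
Improvement = 0.0524

0.0524


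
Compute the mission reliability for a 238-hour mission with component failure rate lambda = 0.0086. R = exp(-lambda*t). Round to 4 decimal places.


lambda = 0.0086
mission_time = 238
lambda * t = 0.0086 * 238 = 2.0468
R = exp(-2.0468)
R = 0.1291

0.1291


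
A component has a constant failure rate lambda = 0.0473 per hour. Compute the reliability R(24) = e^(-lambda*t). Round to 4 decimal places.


lambda = 0.0473
t = 24
lambda * t = 1.1352
R(t) = e^(-1.1352)
R(t) = 0.3214

0.3214


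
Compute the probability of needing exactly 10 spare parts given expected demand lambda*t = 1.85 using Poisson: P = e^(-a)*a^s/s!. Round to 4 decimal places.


a = 1.85, s = 10
e^(-a) = e^(-1.85) = 0.1572
a^s = 1.85^10 = 469.5883
s! = 3628800
P = 0.1572 * 469.5883 / 3628800
P = 0.0

0.0


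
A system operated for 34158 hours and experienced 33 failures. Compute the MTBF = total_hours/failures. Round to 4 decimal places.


total_hours = 34158
failures = 33
MTBF = 34158 / 33
MTBF = 1035.0909

1035.0909


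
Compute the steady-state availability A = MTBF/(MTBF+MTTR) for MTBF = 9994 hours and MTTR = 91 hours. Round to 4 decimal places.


MTBF = 9994
MTTR = 91
MTBF + MTTR = 10085
A = 9994 / 10085
A = 0.991

0.991


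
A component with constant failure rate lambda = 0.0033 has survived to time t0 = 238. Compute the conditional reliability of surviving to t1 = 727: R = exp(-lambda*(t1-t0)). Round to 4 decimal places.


lambda = 0.0033
t0 = 238, t1 = 727
t1 - t0 = 489
lambda * (t1-t0) = 0.0033 * 489 = 1.6137
R = exp(-1.6137)
R = 0.1991

0.1991


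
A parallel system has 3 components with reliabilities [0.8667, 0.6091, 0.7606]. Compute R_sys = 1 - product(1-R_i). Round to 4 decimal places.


Components: [0.8667, 0.6091, 0.7606]
(1 - 0.8667) = 0.1333, running product = 0.1333
(1 - 0.6091) = 0.3909, running product = 0.0521
(1 - 0.7606) = 0.2394, running product = 0.0125
Product of (1-R_i) = 0.0125
R_sys = 1 - 0.0125 = 0.9875

0.9875


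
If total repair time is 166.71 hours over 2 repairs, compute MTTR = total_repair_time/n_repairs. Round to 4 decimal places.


total_repair_time = 166.71
n_repairs = 2
MTTR = 166.71 / 2
MTTR = 83.355

83.355


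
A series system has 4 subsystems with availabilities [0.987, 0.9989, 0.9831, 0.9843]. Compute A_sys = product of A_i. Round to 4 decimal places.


Subsystems: [0.987, 0.9989, 0.9831, 0.9843]
After subsystem 1 (A=0.987): product = 0.987
After subsystem 2 (A=0.9989): product = 0.9859
After subsystem 3 (A=0.9831): product = 0.9693
After subsystem 4 (A=0.9843): product = 0.954
A_sys = 0.954

0.954


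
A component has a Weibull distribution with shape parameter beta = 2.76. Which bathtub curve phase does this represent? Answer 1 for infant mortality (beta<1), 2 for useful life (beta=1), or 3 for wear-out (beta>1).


beta = 2.76
Compare beta to 1:
beta < 1 => infant mortality (phase 1)
beta = 1 => useful life (phase 2)
beta > 1 => wear-out (phase 3)
Since beta = 2.76, this is wear-out (increasing failure rate)
Phase = 3

3


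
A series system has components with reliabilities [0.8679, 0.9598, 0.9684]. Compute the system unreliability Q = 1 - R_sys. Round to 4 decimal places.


Components: [0.8679, 0.9598, 0.9684]
After component 1: product = 0.8679
After component 2: product = 0.833
After component 3: product = 0.8067
R_sys = 0.8067
Q = 1 - 0.8067 = 0.1933

0.1933


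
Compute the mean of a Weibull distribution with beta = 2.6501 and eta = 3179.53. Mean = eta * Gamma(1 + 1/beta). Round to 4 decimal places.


beta = 2.6501, eta = 3179.53
1/beta = 0.3773
1 + 1/beta = 1.3773
Gamma(1.3773) = 0.8887
Mean = 3179.53 * 0.8887
Mean = 2825.7569

2825.7569


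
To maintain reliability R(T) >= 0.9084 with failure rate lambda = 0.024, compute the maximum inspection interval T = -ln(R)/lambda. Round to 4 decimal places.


R_target = 0.9084
lambda = 0.024
-ln(0.9084) = 0.0961
T = 0.0961 / 0.024
T = 4.0029

4.0029


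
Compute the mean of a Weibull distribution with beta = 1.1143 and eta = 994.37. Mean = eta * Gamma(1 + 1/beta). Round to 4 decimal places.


beta = 1.1143, eta = 994.37
1/beta = 0.8974
1 + 1/beta = 1.8974
Gamma(1.8974) = 0.9609
Mean = 994.37 * 0.9609
Mean = 955.4763

955.4763


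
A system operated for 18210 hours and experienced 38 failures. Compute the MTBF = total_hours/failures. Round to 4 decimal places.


total_hours = 18210
failures = 38
MTBF = 18210 / 38
MTBF = 479.2105

479.2105


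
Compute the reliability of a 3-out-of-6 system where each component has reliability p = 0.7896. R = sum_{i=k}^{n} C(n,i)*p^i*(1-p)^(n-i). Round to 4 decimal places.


k = 3, n = 6, p = 0.7896
i=3: C(6,3)=20 * 0.7896^3 * 0.2104^3 = 0.0917
i=4: C(6,4)=15 * 0.7896^4 * 0.2104^2 = 0.2581
i=5: C(6,5)=6 * 0.7896^5 * 0.2104^1 = 0.3875
i=6: C(6,6)=1 * 0.7896^6 * 0.2104^0 = 0.2423
R = sum of terms = 0.9796

0.9796


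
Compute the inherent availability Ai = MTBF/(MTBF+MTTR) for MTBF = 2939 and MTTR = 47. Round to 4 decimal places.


MTBF = 2939
MTTR = 47
MTBF + MTTR = 2986
Ai = 2939 / 2986
Ai = 0.9843

0.9843


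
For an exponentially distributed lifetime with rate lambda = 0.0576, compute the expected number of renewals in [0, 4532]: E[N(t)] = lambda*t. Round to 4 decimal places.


lambda = 0.0576
t = 4532
E[N(t)] = lambda * t
E[N(t)] = 0.0576 * 4532
E[N(t)] = 261.0432

261.0432


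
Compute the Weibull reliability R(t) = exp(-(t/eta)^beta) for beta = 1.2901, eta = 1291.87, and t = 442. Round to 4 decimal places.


beta = 1.2901, eta = 1291.87, t = 442
t/eta = 442 / 1291.87 = 0.3421
(t/eta)^beta = 0.3421^1.2901 = 0.2507
R(t) = exp(-0.2507)
R(t) = 0.7783

0.7783


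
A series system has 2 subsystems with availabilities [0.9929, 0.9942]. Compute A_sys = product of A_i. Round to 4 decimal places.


Subsystems: [0.9929, 0.9942]
After subsystem 1 (A=0.9929): product = 0.9929
After subsystem 2 (A=0.9942): product = 0.9871
A_sys = 0.9871

0.9871


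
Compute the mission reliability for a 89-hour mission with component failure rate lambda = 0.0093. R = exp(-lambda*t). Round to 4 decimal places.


lambda = 0.0093
mission_time = 89
lambda * t = 0.0093 * 89 = 0.8277
R = exp(-0.8277)
R = 0.4371

0.4371


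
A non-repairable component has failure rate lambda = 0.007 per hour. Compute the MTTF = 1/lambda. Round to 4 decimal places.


lambda = 0.007
MTTF = 1 / 0.007
MTTF = 142.8571

142.8571


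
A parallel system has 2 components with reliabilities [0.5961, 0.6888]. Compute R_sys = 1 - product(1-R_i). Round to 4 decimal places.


Components: [0.5961, 0.6888]
(1 - 0.5961) = 0.4039, running product = 0.4039
(1 - 0.6888) = 0.3112, running product = 0.1257
Product of (1-R_i) = 0.1257
R_sys = 1 - 0.1257 = 0.8743

0.8743


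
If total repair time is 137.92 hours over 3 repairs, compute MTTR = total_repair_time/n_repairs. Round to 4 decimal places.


total_repair_time = 137.92
n_repairs = 3
MTTR = 137.92 / 3
MTTR = 45.9733

45.9733


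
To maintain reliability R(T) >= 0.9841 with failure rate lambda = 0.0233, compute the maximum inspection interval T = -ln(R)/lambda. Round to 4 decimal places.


R_target = 0.9841
lambda = 0.0233
-ln(0.9841) = 0.016
T = 0.016 / 0.0233
T = 0.6879

0.6879


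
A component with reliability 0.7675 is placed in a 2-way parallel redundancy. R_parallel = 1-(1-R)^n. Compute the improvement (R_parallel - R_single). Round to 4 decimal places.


R_single = 0.7675, n = 2
1 - R_single = 0.2325
(1 - R_single)^n = 0.2325^2 = 0.0541
R_parallel = 1 - 0.0541 = 0.9459
Improvement = 0.9459 - 0.7675
Improvement = 0.1784

0.1784


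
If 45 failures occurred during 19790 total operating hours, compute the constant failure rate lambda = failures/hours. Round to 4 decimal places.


failures = 45
total_hours = 19790
lambda = 45 / 19790
lambda = 0.0023

0.0023


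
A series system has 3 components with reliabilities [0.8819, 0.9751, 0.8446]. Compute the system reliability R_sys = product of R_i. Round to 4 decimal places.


Components: [0.8819, 0.9751, 0.8446]
After component 1 (R=0.8819): product = 0.8819
After component 2 (R=0.9751): product = 0.8599
After component 3 (R=0.8446): product = 0.7263
R_sys = 0.7263

0.7263


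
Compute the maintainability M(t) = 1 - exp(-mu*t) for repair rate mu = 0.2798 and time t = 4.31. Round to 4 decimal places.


mu = 0.2798, t = 4.31
mu * t = 0.2798 * 4.31 = 1.2059
exp(-1.2059) = 0.2994
M(t) = 1 - 0.2994
M(t) = 0.7006

0.7006


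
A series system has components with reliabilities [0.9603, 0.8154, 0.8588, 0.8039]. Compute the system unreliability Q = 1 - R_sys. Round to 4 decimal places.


Components: [0.9603, 0.8154, 0.8588, 0.8039]
After component 1: product = 0.9603
After component 2: product = 0.783
After component 3: product = 0.6725
After component 4: product = 0.5406
R_sys = 0.5406
Q = 1 - 0.5406 = 0.4594

0.4594


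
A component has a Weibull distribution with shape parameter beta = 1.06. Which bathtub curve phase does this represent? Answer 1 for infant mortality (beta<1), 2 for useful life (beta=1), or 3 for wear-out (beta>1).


beta = 1.06
Compare beta to 1:
beta < 1 => infant mortality (phase 1)
beta = 1 => useful life (phase 2)
beta > 1 => wear-out (phase 3)
Since beta = 1.06, this is wear-out (increasing failure rate)
Phase = 3

3


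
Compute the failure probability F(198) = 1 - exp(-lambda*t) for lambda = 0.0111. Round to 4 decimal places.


lambda = 0.0111, t = 198
lambda * t = 2.1978
exp(-2.1978) = 0.111
F(t) = 1 - 0.111
F(t) = 0.889

0.889


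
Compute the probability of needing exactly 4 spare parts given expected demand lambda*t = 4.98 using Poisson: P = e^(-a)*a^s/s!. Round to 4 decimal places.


a = 4.98, s = 4
e^(-a) = e^(-4.98) = 0.0069
a^s = 4.98^4 = 615.0598
s! = 24
P = 0.0069 * 615.0598 / 24
P = 0.1762

0.1762


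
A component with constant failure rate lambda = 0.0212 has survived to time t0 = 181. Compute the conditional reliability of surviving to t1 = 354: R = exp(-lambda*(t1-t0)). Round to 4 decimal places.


lambda = 0.0212
t0 = 181, t1 = 354
t1 - t0 = 173
lambda * (t1-t0) = 0.0212 * 173 = 3.6676
R = exp(-3.6676)
R = 0.0255

0.0255


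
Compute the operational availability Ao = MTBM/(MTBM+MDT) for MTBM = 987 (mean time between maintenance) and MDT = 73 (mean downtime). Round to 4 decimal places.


MTBM = 987
MDT = 73
MTBM + MDT = 1060
Ao = 987 / 1060
Ao = 0.9311

0.9311


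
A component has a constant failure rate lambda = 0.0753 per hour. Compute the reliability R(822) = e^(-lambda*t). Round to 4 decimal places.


lambda = 0.0753
t = 822
lambda * t = 61.8966
R(t) = e^(-61.8966)
R(t) = 0.0

0.0


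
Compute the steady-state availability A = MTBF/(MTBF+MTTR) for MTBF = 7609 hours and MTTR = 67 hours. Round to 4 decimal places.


MTBF = 7609
MTTR = 67
MTBF + MTTR = 7676
A = 7609 / 7676
A = 0.9913

0.9913


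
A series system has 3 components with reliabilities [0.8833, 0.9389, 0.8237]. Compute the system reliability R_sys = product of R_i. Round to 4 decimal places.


Components: [0.8833, 0.9389, 0.8237]
After component 1 (R=0.8833): product = 0.8833
After component 2 (R=0.9389): product = 0.8293
After component 3 (R=0.8237): product = 0.6831
R_sys = 0.6831

0.6831


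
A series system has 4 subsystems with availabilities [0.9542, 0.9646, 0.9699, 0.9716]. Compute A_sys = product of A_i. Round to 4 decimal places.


Subsystems: [0.9542, 0.9646, 0.9699, 0.9716]
After subsystem 1 (A=0.9542): product = 0.9542
After subsystem 2 (A=0.9646): product = 0.9204
After subsystem 3 (A=0.9699): product = 0.8927
After subsystem 4 (A=0.9716): product = 0.8674
A_sys = 0.8674

0.8674


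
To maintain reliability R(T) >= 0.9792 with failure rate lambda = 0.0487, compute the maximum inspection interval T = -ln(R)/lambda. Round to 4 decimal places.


R_target = 0.9792
lambda = 0.0487
-ln(0.9792) = 0.021
T = 0.021 / 0.0487
T = 0.4316

0.4316


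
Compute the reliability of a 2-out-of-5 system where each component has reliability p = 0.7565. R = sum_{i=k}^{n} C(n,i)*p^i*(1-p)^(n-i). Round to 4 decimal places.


k = 2, n = 5, p = 0.7565
i=2: C(5,2)=10 * 0.7565^2 * 0.2435^3 = 0.0826
i=3: C(5,3)=10 * 0.7565^3 * 0.2435^2 = 0.2567
i=4: C(5,4)=5 * 0.7565^4 * 0.2435^1 = 0.3988
i=5: C(5,5)=1 * 0.7565^5 * 0.2435^0 = 0.2478
R = sum of terms = 0.9858

0.9858


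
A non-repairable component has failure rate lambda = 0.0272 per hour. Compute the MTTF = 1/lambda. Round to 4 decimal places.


lambda = 0.0272
MTTF = 1 / 0.0272
MTTF = 36.7647

36.7647


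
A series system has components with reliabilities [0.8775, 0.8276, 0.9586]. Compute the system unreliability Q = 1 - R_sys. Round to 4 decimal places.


Components: [0.8775, 0.8276, 0.9586]
After component 1: product = 0.8775
After component 2: product = 0.7262
After component 3: product = 0.6962
R_sys = 0.6962
Q = 1 - 0.6962 = 0.3038

0.3038


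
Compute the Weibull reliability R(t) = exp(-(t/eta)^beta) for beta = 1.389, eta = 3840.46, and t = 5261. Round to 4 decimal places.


beta = 1.389, eta = 3840.46, t = 5261
t/eta = 5261 / 3840.46 = 1.3699
(t/eta)^beta = 1.3699^1.389 = 1.5483
R(t) = exp(-1.5483)
R(t) = 0.2126

0.2126


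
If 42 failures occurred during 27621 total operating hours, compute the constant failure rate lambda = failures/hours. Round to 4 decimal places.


failures = 42
total_hours = 27621
lambda = 42 / 27621
lambda = 0.0015

0.0015


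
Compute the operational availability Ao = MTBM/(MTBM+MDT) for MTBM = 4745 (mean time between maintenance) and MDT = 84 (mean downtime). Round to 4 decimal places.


MTBM = 4745
MDT = 84
MTBM + MDT = 4829
Ao = 4745 / 4829
Ao = 0.9826

0.9826


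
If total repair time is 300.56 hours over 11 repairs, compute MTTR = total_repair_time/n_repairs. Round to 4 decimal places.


total_repair_time = 300.56
n_repairs = 11
MTTR = 300.56 / 11
MTTR = 27.3236

27.3236


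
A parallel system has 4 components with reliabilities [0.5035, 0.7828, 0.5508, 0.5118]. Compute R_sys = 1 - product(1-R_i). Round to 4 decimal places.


Components: [0.5035, 0.7828, 0.5508, 0.5118]
(1 - 0.5035) = 0.4965, running product = 0.4965
(1 - 0.7828) = 0.2172, running product = 0.1078
(1 - 0.5508) = 0.4492, running product = 0.0484
(1 - 0.5118) = 0.4882, running product = 0.0236
Product of (1-R_i) = 0.0236
R_sys = 1 - 0.0236 = 0.9764

0.9764


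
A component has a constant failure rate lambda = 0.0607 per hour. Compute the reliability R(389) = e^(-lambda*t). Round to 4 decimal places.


lambda = 0.0607
t = 389
lambda * t = 23.6123
R(t) = e^(-23.6123)
R(t) = 0.0

0.0


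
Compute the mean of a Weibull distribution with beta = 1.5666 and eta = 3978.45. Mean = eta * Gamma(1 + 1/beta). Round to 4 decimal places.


beta = 1.5666, eta = 3978.45
1/beta = 0.6383
1 + 1/beta = 1.6383
Gamma(1.6383) = 0.8984
Mean = 3978.45 * 0.8984
Mean = 3574.2495

3574.2495


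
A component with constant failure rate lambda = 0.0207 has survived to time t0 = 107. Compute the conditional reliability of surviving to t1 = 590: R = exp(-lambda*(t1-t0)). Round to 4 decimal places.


lambda = 0.0207
t0 = 107, t1 = 590
t1 - t0 = 483
lambda * (t1-t0) = 0.0207 * 483 = 9.9981
R = exp(-9.9981)
R = 0.0

0.0


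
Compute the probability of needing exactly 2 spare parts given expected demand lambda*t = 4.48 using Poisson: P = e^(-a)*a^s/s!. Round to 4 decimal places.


a = 4.48, s = 2
e^(-a) = e^(-4.48) = 0.0113
a^s = 4.48^2 = 20.0704
s! = 2
P = 0.0113 * 20.0704 / 2
P = 0.1137

0.1137


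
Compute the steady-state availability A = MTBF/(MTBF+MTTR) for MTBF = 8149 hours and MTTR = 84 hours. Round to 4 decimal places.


MTBF = 8149
MTTR = 84
MTBF + MTTR = 8233
A = 8149 / 8233
A = 0.9898

0.9898


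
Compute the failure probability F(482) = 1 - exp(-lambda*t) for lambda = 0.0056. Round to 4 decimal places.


lambda = 0.0056, t = 482
lambda * t = 2.6992
exp(-2.6992) = 0.0673
F(t) = 1 - 0.0673
F(t) = 0.9327

0.9327


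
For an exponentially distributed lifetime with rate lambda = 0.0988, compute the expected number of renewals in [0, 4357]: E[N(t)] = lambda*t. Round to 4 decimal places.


lambda = 0.0988
t = 4357
E[N(t)] = lambda * t
E[N(t)] = 0.0988 * 4357
E[N(t)] = 430.4716

430.4716


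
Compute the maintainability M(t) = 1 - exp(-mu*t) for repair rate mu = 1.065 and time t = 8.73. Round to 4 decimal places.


mu = 1.065, t = 8.73
mu * t = 1.065 * 8.73 = 9.2974
exp(-9.2974) = 0.0001
M(t) = 1 - 0.0001
M(t) = 0.9999

0.9999


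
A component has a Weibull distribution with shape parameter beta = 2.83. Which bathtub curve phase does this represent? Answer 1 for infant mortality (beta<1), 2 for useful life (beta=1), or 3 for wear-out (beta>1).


beta = 2.83
Compare beta to 1:
beta < 1 => infant mortality (phase 1)
beta = 1 => useful life (phase 2)
beta > 1 => wear-out (phase 3)
Since beta = 2.83, this is wear-out (increasing failure rate)
Phase = 3

3


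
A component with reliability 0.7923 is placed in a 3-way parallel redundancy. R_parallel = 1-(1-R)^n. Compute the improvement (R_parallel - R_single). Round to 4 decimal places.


R_single = 0.7923, n = 3
1 - R_single = 0.2077
(1 - R_single)^n = 0.2077^3 = 0.009
R_parallel = 1 - 0.009 = 0.991
Improvement = 0.991 - 0.7923
Improvement = 0.1987

0.1987


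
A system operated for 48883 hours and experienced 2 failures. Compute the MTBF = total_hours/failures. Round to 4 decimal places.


total_hours = 48883
failures = 2
MTBF = 48883 / 2
MTBF = 24441.5

24441.5


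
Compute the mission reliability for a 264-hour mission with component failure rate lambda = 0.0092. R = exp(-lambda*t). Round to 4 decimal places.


lambda = 0.0092
mission_time = 264
lambda * t = 0.0092 * 264 = 2.4288
R = exp(-2.4288)
R = 0.0881

0.0881


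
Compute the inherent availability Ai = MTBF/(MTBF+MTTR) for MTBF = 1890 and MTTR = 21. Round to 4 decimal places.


MTBF = 1890
MTTR = 21
MTBF + MTTR = 1911
Ai = 1890 / 1911
Ai = 0.989

0.989


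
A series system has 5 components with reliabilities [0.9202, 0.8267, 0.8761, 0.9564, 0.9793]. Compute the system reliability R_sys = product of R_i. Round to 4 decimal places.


Components: [0.9202, 0.8267, 0.8761, 0.9564, 0.9793]
After component 1 (R=0.9202): product = 0.9202
After component 2 (R=0.8267): product = 0.7607
After component 3 (R=0.8761): product = 0.6665
After component 4 (R=0.9564): product = 0.6374
After component 5 (R=0.9793): product = 0.6242
R_sys = 0.6242

0.6242


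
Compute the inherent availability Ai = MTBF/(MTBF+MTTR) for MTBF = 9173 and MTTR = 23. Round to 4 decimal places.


MTBF = 9173
MTTR = 23
MTBF + MTTR = 9196
Ai = 9173 / 9196
Ai = 0.9975

0.9975


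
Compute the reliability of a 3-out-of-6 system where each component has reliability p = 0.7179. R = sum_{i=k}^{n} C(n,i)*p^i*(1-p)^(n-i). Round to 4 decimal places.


k = 3, n = 6, p = 0.7179
i=3: C(6,3)=20 * 0.7179^3 * 0.2821^3 = 0.1661
i=4: C(6,4)=15 * 0.7179^4 * 0.2821^2 = 0.3171
i=5: C(6,5)=6 * 0.7179^5 * 0.2821^1 = 0.3228
i=6: C(6,6)=1 * 0.7179^6 * 0.2821^0 = 0.1369
R = sum of terms = 0.9428

0.9428


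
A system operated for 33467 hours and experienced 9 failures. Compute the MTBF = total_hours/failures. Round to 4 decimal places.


total_hours = 33467
failures = 9
MTBF = 33467 / 9
MTBF = 3718.5556

3718.5556


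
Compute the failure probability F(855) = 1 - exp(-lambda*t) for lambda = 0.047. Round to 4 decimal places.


lambda = 0.047, t = 855
lambda * t = 40.185
exp(-40.185) = 0.0
F(t) = 1 - 0.0
F(t) = 1.0

1.0


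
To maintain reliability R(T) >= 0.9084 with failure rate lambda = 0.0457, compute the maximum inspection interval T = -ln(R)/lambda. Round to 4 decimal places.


R_target = 0.9084
lambda = 0.0457
-ln(0.9084) = 0.0961
T = 0.0961 / 0.0457
T = 2.1022

2.1022


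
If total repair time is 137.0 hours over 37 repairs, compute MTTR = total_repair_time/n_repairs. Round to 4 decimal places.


total_repair_time = 137.0
n_repairs = 37
MTTR = 137.0 / 37
MTTR = 3.7027

3.7027


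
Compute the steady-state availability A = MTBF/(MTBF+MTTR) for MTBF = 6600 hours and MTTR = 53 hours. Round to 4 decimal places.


MTBF = 6600
MTTR = 53
MTBF + MTTR = 6653
A = 6600 / 6653
A = 0.992

0.992


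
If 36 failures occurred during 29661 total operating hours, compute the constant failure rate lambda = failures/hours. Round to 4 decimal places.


failures = 36
total_hours = 29661
lambda = 36 / 29661
lambda = 0.0012

0.0012


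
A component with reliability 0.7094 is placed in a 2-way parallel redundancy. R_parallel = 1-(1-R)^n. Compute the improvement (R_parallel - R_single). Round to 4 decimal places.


R_single = 0.7094, n = 2
1 - R_single = 0.2906
(1 - R_single)^n = 0.2906^2 = 0.0844
R_parallel = 1 - 0.0844 = 0.9156
Improvement = 0.9156 - 0.7094
Improvement = 0.2062

0.2062


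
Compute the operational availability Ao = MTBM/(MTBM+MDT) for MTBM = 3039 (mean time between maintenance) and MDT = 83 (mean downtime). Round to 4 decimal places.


MTBM = 3039
MDT = 83
MTBM + MDT = 3122
Ao = 3039 / 3122
Ao = 0.9734

0.9734


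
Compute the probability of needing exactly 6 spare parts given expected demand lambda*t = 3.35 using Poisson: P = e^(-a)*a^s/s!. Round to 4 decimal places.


a = 3.35, s = 6
e^(-a) = e^(-3.35) = 0.0351
a^s = 3.35^6 = 1413.4122
s! = 720
P = 0.0351 * 1413.4122 / 720
P = 0.0689

0.0689


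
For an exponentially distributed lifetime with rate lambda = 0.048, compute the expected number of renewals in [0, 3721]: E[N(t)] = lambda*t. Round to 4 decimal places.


lambda = 0.048
t = 3721
E[N(t)] = lambda * t
E[N(t)] = 0.048 * 3721
E[N(t)] = 178.608

178.608


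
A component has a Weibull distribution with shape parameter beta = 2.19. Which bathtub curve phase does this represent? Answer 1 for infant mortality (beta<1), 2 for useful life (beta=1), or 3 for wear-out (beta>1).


beta = 2.19
Compare beta to 1:
beta < 1 => infant mortality (phase 1)
beta = 1 => useful life (phase 2)
beta > 1 => wear-out (phase 3)
Since beta = 2.19, this is wear-out (increasing failure rate)
Phase = 3

3


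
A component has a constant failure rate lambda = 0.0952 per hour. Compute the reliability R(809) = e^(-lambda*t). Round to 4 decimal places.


lambda = 0.0952
t = 809
lambda * t = 77.0168
R(t) = e^(-77.0168)
R(t) = 0.0

0.0


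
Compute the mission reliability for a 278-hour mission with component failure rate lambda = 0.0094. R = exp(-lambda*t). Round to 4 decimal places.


lambda = 0.0094
mission_time = 278
lambda * t = 0.0094 * 278 = 2.6132
R = exp(-2.6132)
R = 0.0733

0.0733


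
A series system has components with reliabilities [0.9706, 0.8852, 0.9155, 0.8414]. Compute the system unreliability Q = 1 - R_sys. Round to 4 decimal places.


Components: [0.9706, 0.8852, 0.9155, 0.8414]
After component 1: product = 0.9706
After component 2: product = 0.8592
After component 3: product = 0.7866
After component 4: product = 0.6618
R_sys = 0.6618
Q = 1 - 0.6618 = 0.3382

0.3382


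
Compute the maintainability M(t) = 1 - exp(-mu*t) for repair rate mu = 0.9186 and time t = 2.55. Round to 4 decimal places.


mu = 0.9186, t = 2.55
mu * t = 0.9186 * 2.55 = 2.3424
exp(-2.3424) = 0.0961
M(t) = 1 - 0.0961
M(t) = 0.9039

0.9039


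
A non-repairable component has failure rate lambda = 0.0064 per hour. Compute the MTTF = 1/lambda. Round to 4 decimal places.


lambda = 0.0064
MTTF = 1 / 0.0064
MTTF = 156.25

156.25


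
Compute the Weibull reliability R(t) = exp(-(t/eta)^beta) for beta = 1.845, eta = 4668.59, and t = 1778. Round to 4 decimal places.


beta = 1.845, eta = 4668.59, t = 1778
t/eta = 1778 / 4668.59 = 0.3808
(t/eta)^beta = 0.3808^1.845 = 0.1685
R(t) = exp(-0.1685)
R(t) = 0.845

0.845


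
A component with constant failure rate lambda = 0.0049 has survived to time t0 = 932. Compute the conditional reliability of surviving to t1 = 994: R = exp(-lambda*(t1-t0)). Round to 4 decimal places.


lambda = 0.0049
t0 = 932, t1 = 994
t1 - t0 = 62
lambda * (t1-t0) = 0.0049 * 62 = 0.3038
R = exp(-0.3038)
R = 0.738

0.738


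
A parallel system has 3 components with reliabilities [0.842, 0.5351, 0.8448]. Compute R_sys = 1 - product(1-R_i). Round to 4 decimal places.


Components: [0.842, 0.5351, 0.8448]
(1 - 0.842) = 0.158, running product = 0.158
(1 - 0.5351) = 0.4649, running product = 0.0735
(1 - 0.8448) = 0.1552, running product = 0.0114
Product of (1-R_i) = 0.0114
R_sys = 1 - 0.0114 = 0.9886

0.9886


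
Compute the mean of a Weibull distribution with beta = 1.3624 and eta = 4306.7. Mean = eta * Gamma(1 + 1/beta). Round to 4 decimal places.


beta = 1.3624, eta = 4306.7
1/beta = 0.734
1 + 1/beta = 1.734
Gamma(1.734) = 0.9155
Mean = 4306.7 * 0.9155
Mean = 3942.8712

3942.8712


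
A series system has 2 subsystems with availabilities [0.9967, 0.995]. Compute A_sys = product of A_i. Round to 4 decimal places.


Subsystems: [0.9967, 0.995]
After subsystem 1 (A=0.9967): product = 0.9967
After subsystem 2 (A=0.995): product = 0.9917
A_sys = 0.9917

0.9917


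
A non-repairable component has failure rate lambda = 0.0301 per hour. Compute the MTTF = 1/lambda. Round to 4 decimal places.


lambda = 0.0301
MTTF = 1 / 0.0301
MTTF = 33.2226

33.2226


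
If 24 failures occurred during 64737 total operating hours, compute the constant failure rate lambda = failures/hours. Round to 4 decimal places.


failures = 24
total_hours = 64737
lambda = 24 / 64737
lambda = 0.0004

0.0004


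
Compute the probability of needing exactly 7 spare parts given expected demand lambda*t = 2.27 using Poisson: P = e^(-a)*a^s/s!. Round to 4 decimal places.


a = 2.27, s = 7
e^(-a) = e^(-2.27) = 0.1033
a^s = 2.27^7 = 310.5854
s! = 5040
P = 0.1033 * 310.5854 / 5040
P = 0.0064

0.0064


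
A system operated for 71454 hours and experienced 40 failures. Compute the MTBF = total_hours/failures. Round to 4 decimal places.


total_hours = 71454
failures = 40
MTBF = 71454 / 40
MTBF = 1786.35

1786.35


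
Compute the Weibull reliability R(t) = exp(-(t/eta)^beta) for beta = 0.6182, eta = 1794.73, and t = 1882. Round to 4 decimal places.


beta = 0.6182, eta = 1794.73, t = 1882
t/eta = 1882 / 1794.73 = 1.0486
(t/eta)^beta = 1.0486^0.6182 = 1.0298
R(t) = exp(-1.0298)
R(t) = 0.3571

0.3571


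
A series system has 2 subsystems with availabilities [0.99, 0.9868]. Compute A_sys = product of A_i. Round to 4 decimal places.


Subsystems: [0.99, 0.9868]
After subsystem 1 (A=0.99): product = 0.99
After subsystem 2 (A=0.9868): product = 0.9769
A_sys = 0.9769

0.9769


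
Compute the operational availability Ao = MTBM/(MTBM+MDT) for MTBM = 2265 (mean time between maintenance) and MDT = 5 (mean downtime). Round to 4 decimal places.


MTBM = 2265
MDT = 5
MTBM + MDT = 2270
Ao = 2265 / 2270
Ao = 0.9978

0.9978


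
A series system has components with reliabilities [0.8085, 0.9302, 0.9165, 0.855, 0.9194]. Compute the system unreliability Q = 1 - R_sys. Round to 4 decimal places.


Components: [0.8085, 0.9302, 0.9165, 0.855, 0.9194]
After component 1: product = 0.8085
After component 2: product = 0.7521
After component 3: product = 0.6893
After component 4: product = 0.5893
After component 5: product = 0.5418
R_sys = 0.5418
Q = 1 - 0.5418 = 0.4582

0.4582


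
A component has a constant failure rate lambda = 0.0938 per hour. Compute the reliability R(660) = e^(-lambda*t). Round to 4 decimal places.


lambda = 0.0938
t = 660
lambda * t = 61.908
R(t) = e^(-61.908)
R(t) = 0.0

0.0


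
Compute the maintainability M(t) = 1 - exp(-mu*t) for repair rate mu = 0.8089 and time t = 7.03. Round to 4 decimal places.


mu = 0.8089, t = 7.03
mu * t = 0.8089 * 7.03 = 5.6866
exp(-5.6866) = 0.0034
M(t) = 1 - 0.0034
M(t) = 0.9966

0.9966


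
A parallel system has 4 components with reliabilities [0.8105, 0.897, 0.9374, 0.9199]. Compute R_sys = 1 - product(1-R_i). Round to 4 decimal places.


Components: [0.8105, 0.897, 0.9374, 0.9199]
(1 - 0.8105) = 0.1895, running product = 0.1895
(1 - 0.897) = 0.103, running product = 0.0195
(1 - 0.9374) = 0.0626, running product = 0.0012
(1 - 0.9199) = 0.0801, running product = 0.0001
Product of (1-R_i) = 0.0001
R_sys = 1 - 0.0001 = 0.9999

0.9999


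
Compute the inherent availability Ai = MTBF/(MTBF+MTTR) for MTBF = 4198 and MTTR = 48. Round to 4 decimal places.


MTBF = 4198
MTTR = 48
MTBF + MTTR = 4246
Ai = 4198 / 4246
Ai = 0.9887

0.9887


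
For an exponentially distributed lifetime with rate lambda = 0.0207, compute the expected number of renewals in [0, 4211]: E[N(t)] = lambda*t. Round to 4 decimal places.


lambda = 0.0207
t = 4211
E[N(t)] = lambda * t
E[N(t)] = 0.0207 * 4211
E[N(t)] = 87.1677

87.1677


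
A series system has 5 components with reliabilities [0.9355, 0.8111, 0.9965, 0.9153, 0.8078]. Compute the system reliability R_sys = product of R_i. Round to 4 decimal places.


Components: [0.9355, 0.8111, 0.9965, 0.9153, 0.8078]
After component 1 (R=0.9355): product = 0.9355
After component 2 (R=0.8111): product = 0.7588
After component 3 (R=0.9965): product = 0.7561
After component 4 (R=0.9153): product = 0.6921
After component 5 (R=0.8078): product = 0.5591
R_sys = 0.5591

0.5591


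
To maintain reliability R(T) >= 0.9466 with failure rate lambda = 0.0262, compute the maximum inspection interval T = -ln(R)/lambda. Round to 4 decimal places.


R_target = 0.9466
lambda = 0.0262
-ln(0.9466) = 0.0549
T = 0.0549 / 0.0262
T = 2.0946

2.0946


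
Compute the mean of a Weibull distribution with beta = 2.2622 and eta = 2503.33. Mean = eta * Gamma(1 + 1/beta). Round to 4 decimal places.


beta = 2.2622, eta = 2503.33
1/beta = 0.442
1 + 1/beta = 1.442
Gamma(1.442) = 0.8858
Mean = 2503.33 * 0.8858
Mean = 2217.371

2217.371


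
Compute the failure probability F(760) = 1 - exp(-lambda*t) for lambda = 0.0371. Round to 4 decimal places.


lambda = 0.0371, t = 760
lambda * t = 28.196
exp(-28.196) = 0.0
F(t) = 1 - 0.0
F(t) = 1.0

1.0


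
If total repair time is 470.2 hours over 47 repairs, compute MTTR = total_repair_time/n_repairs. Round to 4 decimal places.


total_repair_time = 470.2
n_repairs = 47
MTTR = 470.2 / 47
MTTR = 10.0043

10.0043


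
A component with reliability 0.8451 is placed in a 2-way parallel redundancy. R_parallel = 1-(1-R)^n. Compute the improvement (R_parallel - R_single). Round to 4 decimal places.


R_single = 0.8451, n = 2
1 - R_single = 0.1549
(1 - R_single)^n = 0.1549^2 = 0.024
R_parallel = 1 - 0.024 = 0.976
Improvement = 0.976 - 0.8451
Improvement = 0.1309

0.1309


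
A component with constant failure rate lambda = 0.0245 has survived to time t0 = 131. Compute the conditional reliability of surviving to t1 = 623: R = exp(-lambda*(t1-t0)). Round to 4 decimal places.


lambda = 0.0245
t0 = 131, t1 = 623
t1 - t0 = 492
lambda * (t1-t0) = 0.0245 * 492 = 12.054
R = exp(-12.054)
R = 0.0

0.0


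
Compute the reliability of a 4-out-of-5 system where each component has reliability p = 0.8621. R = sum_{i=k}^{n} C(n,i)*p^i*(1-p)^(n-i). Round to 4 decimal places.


k = 4, n = 5, p = 0.8621
i=4: C(5,4)=5 * 0.8621^4 * 0.1379^1 = 0.3809
i=5: C(5,5)=1 * 0.8621^5 * 0.1379^0 = 0.4762
R = sum of terms = 0.8571

0.8571
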